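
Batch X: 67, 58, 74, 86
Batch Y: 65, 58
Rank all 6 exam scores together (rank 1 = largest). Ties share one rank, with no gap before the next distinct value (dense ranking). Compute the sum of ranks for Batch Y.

9

Sorted (descending): 86, 74, 67, 65, 58, 58
The 2 values of 58 share dense rank 5.
Remaining distinct values take the next consecutive integers.
Batch Y values → pooled ranks: 65→4, 58→5
Rank sum = 4 + 5 = 9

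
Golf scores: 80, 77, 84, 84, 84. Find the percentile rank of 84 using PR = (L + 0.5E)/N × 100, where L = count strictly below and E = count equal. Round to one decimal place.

70.0

N = 5.
Strictly below 84: 2. Equal to 84: 3.
PR = (2 + 0.5·3)/5 × 100 = 70.0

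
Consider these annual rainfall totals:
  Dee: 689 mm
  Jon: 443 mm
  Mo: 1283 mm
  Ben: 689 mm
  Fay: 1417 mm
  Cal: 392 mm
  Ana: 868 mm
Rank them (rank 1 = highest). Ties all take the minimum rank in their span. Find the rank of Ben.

4

Sorted (descending): 1417, 1283, 868, 689, 689, 443, 392
The 2 values of 689 occupy positions 4–5 → each gets rank 4.
Ben has value 689 mm → rank 4.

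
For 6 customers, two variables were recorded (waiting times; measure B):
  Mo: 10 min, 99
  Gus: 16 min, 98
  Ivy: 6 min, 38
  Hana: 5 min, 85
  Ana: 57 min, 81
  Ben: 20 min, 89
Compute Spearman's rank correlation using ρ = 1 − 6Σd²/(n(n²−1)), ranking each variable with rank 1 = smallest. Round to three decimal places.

0.086

Ranks of variable 1: 3, 4, 2, 1, 6, 5
Ranks of variable 2: 6, 5, 1, 3, 2, 4
d = r₁ − r₂: -3, -1, 1, -2, 4, 1
d²: 9, 1, 1, 4, 16, 1; Σd² = 32
ρ = 1 − 6·32/(6·35) = 1 − 192/210 = 0.086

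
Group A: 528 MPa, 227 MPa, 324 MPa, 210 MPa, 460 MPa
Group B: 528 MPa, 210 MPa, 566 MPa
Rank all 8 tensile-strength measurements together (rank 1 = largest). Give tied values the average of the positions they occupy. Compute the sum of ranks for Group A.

25

Sorted (descending): 566, 528, 528, 460, 324, 227, 210, 210
The 2 values of 528 occupy positions 2–3 → average rank (2+3)/2 = 2.5.
The 2 values of 210 occupy positions 7–8 → average rank (7+8)/2 = 7.5.
Group A values → pooled ranks: 528→2.5, 227→6, 324→5, 210→7.5, 460→4
Rank sum = 2.5 + 6 + 5 + 7.5 + 4 = 25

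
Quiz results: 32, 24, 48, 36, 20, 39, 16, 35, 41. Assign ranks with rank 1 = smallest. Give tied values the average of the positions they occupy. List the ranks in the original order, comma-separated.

Sorted (ascending): 16, 20, 24, 32, 35, 36, 39, 41, 48
No ties — each value takes its position as its rank.

4, 3, 9, 6, 2, 7, 1, 5, 8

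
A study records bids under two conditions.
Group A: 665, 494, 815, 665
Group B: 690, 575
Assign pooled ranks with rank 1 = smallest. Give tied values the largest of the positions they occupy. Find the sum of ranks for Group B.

Sorted (ascending): 494, 575, 665, 665, 690, 815
The 2 values of 665 occupy positions 3–4 → each gets rank 4.
Group B values → pooled ranks: 690→5, 575→2
Rank sum = 5 + 2 = 7

7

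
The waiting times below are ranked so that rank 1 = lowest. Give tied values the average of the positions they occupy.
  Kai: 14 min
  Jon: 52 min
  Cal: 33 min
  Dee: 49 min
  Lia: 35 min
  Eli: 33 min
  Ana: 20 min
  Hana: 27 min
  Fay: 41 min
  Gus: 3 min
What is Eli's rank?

Sorted (ascending): 3, 14, 20, 27, 33, 33, 35, 41, 49, 52
The 2 values of 33 occupy positions 5–6 → average rank (5+6)/2 = 5.5.
Eli has value 33 min → rank 5.5.

5.5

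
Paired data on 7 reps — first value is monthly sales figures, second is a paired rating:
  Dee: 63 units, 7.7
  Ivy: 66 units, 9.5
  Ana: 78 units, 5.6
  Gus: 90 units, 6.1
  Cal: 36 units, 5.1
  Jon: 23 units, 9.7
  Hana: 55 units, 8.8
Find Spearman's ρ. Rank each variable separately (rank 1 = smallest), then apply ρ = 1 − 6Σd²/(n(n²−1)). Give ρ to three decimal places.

Ranks of variable 1: 4, 5, 6, 7, 2, 1, 3
Ranks of variable 2: 4, 6, 2, 3, 1, 7, 5
d = r₁ − r₂: 0, -1, 4, 4, 1, -6, -2
d²: 0, 1, 16, 16, 1, 36, 4; Σd² = 74
ρ = 1 − 6·74/(7·48) = 1 − 444/336 = -0.321

-0.321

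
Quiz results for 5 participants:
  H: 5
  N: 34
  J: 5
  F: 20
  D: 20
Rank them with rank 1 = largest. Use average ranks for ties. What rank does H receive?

4.5

Sorted (descending): 34, 20, 20, 5, 5
The 2 values of 20 occupy positions 2–3 → average rank (2+3)/2 = 2.5.
The 2 values of 5 occupy positions 4–5 → average rank (4+5)/2 = 4.5.
H has value 5 → rank 4.5.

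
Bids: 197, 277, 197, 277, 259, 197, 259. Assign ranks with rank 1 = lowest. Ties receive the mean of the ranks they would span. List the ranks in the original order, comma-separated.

2, 6.5, 2, 6.5, 4.5, 2, 4.5

Sorted (ascending): 197, 197, 197, 259, 259, 277, 277
The 3 values of 197 occupy positions 1–3 → average rank 2.
The 2 values of 259 occupy positions 4–5 → average rank (4+5)/2 = 4.5.
The 2 values of 277 occupy positions 6–7 → average rank (6+7)/2 = 6.5.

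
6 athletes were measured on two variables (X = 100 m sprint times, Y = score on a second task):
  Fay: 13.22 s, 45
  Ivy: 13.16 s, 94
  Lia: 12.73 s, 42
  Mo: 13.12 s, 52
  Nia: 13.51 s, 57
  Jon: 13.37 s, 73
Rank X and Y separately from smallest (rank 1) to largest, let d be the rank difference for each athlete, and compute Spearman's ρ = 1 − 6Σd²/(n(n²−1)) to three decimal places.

Ranks of variable 1: 4, 3, 1, 2, 6, 5
Ranks of variable 2: 2, 6, 1, 3, 4, 5
d = r₁ − r₂: 2, -3, 0, -1, 2, 0
d²: 4, 9, 0, 1, 4, 0; Σd² = 18
ρ = 1 − 6·18/(6·35) = 1 − 108/210 = 0.486

0.486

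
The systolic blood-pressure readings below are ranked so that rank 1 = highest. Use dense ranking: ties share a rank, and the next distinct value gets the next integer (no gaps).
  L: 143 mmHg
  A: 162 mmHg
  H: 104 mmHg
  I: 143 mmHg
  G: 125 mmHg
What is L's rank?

2

Sorted (descending): 162, 143, 143, 125, 104
The 2 values of 143 share dense rank 2.
Remaining distinct values take the next consecutive integers.
L has value 143 mmHg → rank 2.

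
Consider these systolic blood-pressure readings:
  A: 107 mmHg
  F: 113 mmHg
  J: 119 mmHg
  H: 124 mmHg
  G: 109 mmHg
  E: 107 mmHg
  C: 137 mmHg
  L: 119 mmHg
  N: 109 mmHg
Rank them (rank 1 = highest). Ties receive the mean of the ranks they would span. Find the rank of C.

Sorted (descending): 137, 124, 119, 119, 113, 109, 109, 107, 107
The 2 values of 119 occupy positions 3–4 → average rank (3+4)/2 = 3.5.
The 2 values of 109 occupy positions 6–7 → average rank (6+7)/2 = 6.5.
The 2 values of 107 occupy positions 8–9 → average rank (8+9)/2 = 8.5.
C has value 137 mmHg → rank 1.

1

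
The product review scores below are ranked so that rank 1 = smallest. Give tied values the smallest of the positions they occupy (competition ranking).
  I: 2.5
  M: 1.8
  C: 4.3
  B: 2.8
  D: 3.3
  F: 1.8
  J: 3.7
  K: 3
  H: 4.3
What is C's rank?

8

Sorted (ascending): 1.8, 1.8, 2.5, 2.8, 3, 3.3, 3.7, 4.3, 4.3
The 2 values of 1.8 occupy positions 1–2 → each gets rank 1.
The 2 values of 4.3 occupy positions 8–9 → each gets rank 8.
C has value 4.3 → rank 8.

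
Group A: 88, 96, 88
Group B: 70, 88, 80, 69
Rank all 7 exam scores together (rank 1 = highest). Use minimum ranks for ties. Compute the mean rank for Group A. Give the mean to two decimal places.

1.67

Sorted (descending): 96, 88, 88, 88, 80, 70, 69
The 3 values of 88 occupy positions 2–4 → each gets rank 2.
Group A values → pooled ranks: 88→2, 96→1, 88→2
Mean rank = (2 + 1 + 2) / 3 = 1.67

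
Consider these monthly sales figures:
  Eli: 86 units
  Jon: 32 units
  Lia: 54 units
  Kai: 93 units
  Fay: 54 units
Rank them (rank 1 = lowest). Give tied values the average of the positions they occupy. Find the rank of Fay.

2.5

Sorted (ascending): 32, 54, 54, 86, 93
The 2 values of 54 occupy positions 2–3 → average rank (2+3)/2 = 2.5.
Fay has value 54 units → rank 2.5.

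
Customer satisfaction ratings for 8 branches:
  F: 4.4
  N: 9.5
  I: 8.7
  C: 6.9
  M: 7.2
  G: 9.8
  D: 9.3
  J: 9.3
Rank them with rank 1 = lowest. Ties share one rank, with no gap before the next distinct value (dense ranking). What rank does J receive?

5

Sorted (ascending): 4.4, 6.9, 7.2, 8.7, 9.3, 9.3, 9.5, 9.8
The 2 values of 9.3 share dense rank 5.
Remaining distinct values take the next consecutive integers.
J has value 9.3 → rank 5.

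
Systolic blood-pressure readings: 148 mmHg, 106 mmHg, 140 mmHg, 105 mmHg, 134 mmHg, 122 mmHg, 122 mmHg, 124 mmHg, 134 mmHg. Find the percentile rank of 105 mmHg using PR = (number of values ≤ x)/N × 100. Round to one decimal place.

11.1

N = 9.
Strictly below 105: 0. Equal to 105: 1.
PR = 1/9 × 100 = 11.1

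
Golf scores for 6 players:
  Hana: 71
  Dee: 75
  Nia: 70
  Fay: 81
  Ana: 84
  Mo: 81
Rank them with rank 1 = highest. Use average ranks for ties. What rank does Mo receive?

2.5

Sorted (descending): 84, 81, 81, 75, 71, 70
The 2 values of 81 occupy positions 2–3 → average rank (2+3)/2 = 2.5.
Mo has value 81 → rank 2.5.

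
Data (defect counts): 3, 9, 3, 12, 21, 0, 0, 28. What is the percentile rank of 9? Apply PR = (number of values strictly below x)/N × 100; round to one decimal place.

N = 8.
Strictly below 9: 4. Equal to 9: 1.
PR = 4/8 × 100 = 50.0

50.0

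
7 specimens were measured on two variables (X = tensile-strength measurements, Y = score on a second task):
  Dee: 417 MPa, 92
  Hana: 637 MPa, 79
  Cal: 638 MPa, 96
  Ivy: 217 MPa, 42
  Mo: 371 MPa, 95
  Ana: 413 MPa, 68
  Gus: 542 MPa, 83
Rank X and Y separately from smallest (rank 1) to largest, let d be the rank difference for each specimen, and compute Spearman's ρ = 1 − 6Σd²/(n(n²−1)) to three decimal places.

Ranks of variable 1: 4, 6, 7, 1, 2, 3, 5
Ranks of variable 2: 5, 3, 7, 1, 6, 2, 4
d = r₁ − r₂: -1, 3, 0, 0, -4, 1, 1
d²: 1, 9, 0, 0, 16, 1, 1; Σd² = 28
ρ = 1 − 6·28/(7·48) = 1 − 168/336 = 0.500

0.500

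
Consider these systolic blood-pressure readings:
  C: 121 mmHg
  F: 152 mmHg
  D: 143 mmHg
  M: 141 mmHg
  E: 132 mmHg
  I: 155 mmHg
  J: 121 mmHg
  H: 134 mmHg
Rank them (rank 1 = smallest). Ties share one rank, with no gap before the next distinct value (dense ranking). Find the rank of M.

Sorted (ascending): 121, 121, 132, 134, 141, 143, 152, 155
The 2 values of 121 share dense rank 1.
Remaining distinct values take the next consecutive integers.
M has value 141 mmHg → rank 4.

4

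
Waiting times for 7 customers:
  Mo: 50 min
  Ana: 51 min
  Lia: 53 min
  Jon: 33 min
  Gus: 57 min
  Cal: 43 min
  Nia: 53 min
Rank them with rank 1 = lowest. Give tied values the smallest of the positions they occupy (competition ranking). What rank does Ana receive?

4

Sorted (ascending): 33, 43, 50, 51, 53, 53, 57
The 2 values of 53 occupy positions 5–6 → each gets rank 5.
Ana has value 51 min → rank 4.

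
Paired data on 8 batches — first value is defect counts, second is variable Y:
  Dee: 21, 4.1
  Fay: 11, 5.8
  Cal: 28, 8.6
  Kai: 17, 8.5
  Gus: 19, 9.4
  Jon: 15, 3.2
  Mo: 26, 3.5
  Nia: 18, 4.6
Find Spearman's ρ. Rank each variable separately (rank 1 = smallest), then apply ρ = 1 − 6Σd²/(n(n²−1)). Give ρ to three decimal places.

Ranks of variable 1: 6, 1, 8, 3, 5, 2, 7, 4
Ranks of variable 2: 3, 5, 7, 6, 8, 1, 2, 4
d = r₁ − r₂: 3, -4, 1, -3, -3, 1, 5, 0
d²: 9, 16, 1, 9, 9, 1, 25, 0; Σd² = 70
ρ = 1 − 6·70/(8·63) = 1 − 420/504 = 0.167

0.167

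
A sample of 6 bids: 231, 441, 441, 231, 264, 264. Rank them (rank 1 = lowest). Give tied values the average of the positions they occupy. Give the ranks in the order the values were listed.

1.5, 5.5, 5.5, 1.5, 3.5, 3.5

Sorted (ascending): 231, 231, 264, 264, 441, 441
The 2 values of 231 occupy positions 1–2 → average rank (1+2)/2 = 1.5.
The 2 values of 264 occupy positions 3–4 → average rank (3+4)/2 = 3.5.
The 2 values of 441 occupy positions 5–6 → average rank (5+6)/2 = 5.5.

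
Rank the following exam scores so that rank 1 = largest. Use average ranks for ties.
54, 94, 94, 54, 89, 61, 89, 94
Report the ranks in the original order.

7.5, 2, 2, 7.5, 4.5, 6, 4.5, 2

Sorted (descending): 94, 94, 94, 89, 89, 61, 54, 54
The 3 values of 94 occupy positions 1–3 → average rank 2.
The 2 values of 89 occupy positions 4–5 → average rank (4+5)/2 = 4.5.
The 2 values of 54 occupy positions 7–8 → average rank (7+8)/2 = 7.5.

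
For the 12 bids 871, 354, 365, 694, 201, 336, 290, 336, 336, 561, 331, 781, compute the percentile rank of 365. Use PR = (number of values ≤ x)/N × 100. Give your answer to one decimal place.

66.7

N = 12.
Strictly below 365: 7. Equal to 365: 1.
PR = 8/12 × 100 = 66.7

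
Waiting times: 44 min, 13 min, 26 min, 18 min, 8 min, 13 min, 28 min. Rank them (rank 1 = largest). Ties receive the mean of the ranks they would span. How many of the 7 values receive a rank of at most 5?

Sorted (descending): 44, 28, 26, 18, 13, 13, 8
The 2 values of 13 occupy positions 5–6 → average rank (5+6)/2 = 5.5.
Ranks ≤ 5: {1, 2, 3, 4} → 4 values.

4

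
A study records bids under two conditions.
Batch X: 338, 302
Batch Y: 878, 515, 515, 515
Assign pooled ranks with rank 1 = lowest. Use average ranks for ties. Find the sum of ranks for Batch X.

Sorted (ascending): 302, 338, 515, 515, 515, 878
The 3 values of 515 occupy positions 3–5 → average rank 4.
Batch X values → pooled ranks: 338→2, 302→1
Rank sum = 2 + 1 = 3

3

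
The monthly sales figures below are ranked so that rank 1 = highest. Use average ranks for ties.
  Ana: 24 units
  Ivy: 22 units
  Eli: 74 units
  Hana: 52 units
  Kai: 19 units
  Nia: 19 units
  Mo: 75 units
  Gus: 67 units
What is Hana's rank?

4

Sorted (descending): 75, 74, 67, 52, 24, 22, 19, 19
The 2 values of 19 occupy positions 7–8 → average rank (7+8)/2 = 7.5.
Hana has value 52 units → rank 4.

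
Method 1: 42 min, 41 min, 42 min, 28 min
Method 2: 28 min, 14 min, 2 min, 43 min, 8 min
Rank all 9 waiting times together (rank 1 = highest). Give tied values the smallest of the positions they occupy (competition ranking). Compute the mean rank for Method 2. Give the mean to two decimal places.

6.00

Sorted (descending): 43, 42, 42, 41, 28, 28, 14, 8, 2
The 2 values of 42 occupy positions 2–3 → each gets rank 2.
The 2 values of 28 occupy positions 5–6 → each gets rank 5.
Method 2 values → pooled ranks: 28→5, 14→7, 2→9, 43→1, 8→8
Mean rank = (5 + 7 + 9 + 1 + 8) / 5 = 6.00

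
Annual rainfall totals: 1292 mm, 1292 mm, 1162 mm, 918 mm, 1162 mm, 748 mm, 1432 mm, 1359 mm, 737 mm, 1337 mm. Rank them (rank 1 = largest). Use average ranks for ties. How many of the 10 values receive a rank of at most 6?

Sorted (descending): 1432, 1359, 1337, 1292, 1292, 1162, 1162, 918, 748, 737
The 2 values of 1292 occupy positions 4–5 → average rank (4+5)/2 = 4.5.
The 2 values of 1162 occupy positions 6–7 → average rank (6+7)/2 = 6.5.
Ranks ≤ 6: {1, 2, 3, 4.5, 4.5} → 5 values.

5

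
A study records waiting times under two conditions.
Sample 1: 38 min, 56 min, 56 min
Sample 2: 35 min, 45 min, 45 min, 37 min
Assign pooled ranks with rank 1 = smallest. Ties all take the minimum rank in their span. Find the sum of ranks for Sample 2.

Sorted (ascending): 35, 37, 38, 45, 45, 56, 56
The 2 values of 45 occupy positions 4–5 → each gets rank 4.
The 2 values of 56 occupy positions 6–7 → each gets rank 6.
Sample 2 values → pooled ranks: 35→1, 45→4, 45→4, 37→2
Rank sum = 1 + 4 + 4 + 2 = 11

11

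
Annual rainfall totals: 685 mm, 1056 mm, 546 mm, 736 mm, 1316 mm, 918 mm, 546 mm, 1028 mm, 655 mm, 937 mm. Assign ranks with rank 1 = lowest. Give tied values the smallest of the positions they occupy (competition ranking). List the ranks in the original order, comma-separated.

4, 9, 1, 5, 10, 6, 1, 8, 3, 7

Sorted (ascending): 546, 546, 655, 685, 736, 918, 937, 1028, 1056, 1316
The 2 values of 546 occupy positions 1–2 → each gets rank 1.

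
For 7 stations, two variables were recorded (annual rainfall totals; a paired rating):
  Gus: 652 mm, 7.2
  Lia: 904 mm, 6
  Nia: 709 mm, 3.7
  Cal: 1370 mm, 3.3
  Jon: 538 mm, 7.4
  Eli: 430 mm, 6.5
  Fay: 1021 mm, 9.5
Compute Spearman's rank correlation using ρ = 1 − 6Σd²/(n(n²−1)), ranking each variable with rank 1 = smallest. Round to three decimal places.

-0.321

Ranks of variable 1: 3, 5, 4, 7, 2, 1, 6
Ranks of variable 2: 5, 3, 2, 1, 6, 4, 7
d = r₁ − r₂: -2, 2, 2, 6, -4, -3, -1
d²: 4, 4, 4, 36, 16, 9, 1; Σd² = 74
ρ = 1 − 6·74/(7·48) = 1 − 444/336 = -0.321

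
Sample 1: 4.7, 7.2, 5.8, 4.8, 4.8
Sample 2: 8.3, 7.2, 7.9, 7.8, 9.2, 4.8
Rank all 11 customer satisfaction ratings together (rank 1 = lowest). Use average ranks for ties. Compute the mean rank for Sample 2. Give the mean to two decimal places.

7.92

Sorted (ascending): 4.7, 4.8, 4.8, 4.8, 5.8, 7.2, 7.2, 7.8, 7.9, 8.3, 9.2
The 3 values of 4.8 occupy positions 2–4 → average rank 3.
The 2 values of 7.2 occupy positions 6–7 → average rank (6+7)/2 = 6.5.
Sample 2 values → pooled ranks: 8.3→10, 7.2→6.5, 7.9→9, 7.8→8, 9.2→11, 4.8→3
Mean rank = (10 + 6.5 + 9 + 8 + 11 + 3) / 6 = 7.92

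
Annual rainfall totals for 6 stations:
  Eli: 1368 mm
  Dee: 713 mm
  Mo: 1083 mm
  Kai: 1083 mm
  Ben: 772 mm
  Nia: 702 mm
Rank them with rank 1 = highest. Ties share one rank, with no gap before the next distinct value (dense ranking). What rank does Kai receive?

2

Sorted (descending): 1368, 1083, 1083, 772, 713, 702
The 2 values of 1083 share dense rank 2.
Remaining distinct values take the next consecutive integers.
Kai has value 1083 mm → rank 2.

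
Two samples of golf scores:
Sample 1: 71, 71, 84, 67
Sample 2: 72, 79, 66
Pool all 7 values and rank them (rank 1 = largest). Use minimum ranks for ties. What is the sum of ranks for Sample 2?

Sorted (descending): 84, 79, 72, 71, 71, 67, 66
The 2 values of 71 occupy positions 4–5 → each gets rank 4.
Sample 2 values → pooled ranks: 72→3, 79→2, 66→7
Rank sum = 3 + 2 + 7 = 12

12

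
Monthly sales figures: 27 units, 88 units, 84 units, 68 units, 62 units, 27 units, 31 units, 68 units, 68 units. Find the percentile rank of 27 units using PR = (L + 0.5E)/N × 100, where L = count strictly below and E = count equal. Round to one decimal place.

N = 9.
Strictly below 27: 0. Equal to 27: 2.
PR = (0 + 0.5·2)/9 × 100 = 11.1

11.1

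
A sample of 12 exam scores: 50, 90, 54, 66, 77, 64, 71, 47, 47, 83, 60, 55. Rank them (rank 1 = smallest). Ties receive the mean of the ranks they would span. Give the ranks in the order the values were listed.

3, 12, 4, 8, 10, 7, 9, 1.5, 1.5, 11, 6, 5

Sorted (ascending): 47, 47, 50, 54, 55, 60, 64, 66, 71, 77, 83, 90
The 2 values of 47 occupy positions 1–2 → average rank (1+2)/2 = 1.5.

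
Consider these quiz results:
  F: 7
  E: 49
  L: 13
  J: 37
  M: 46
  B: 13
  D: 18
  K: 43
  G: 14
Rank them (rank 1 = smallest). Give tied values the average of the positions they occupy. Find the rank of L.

2.5

Sorted (ascending): 7, 13, 13, 14, 18, 37, 43, 46, 49
The 2 values of 13 occupy positions 2–3 → average rank (2+3)/2 = 2.5.
L has value 13 → rank 2.5.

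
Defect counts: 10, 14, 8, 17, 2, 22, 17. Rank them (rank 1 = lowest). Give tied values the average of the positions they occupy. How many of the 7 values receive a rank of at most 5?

Sorted (ascending): 2, 8, 10, 14, 17, 17, 22
The 2 values of 17 occupy positions 5–6 → average rank (5+6)/2 = 5.5.
Ranks ≤ 5: {1, 2, 3, 4} → 4 values.

4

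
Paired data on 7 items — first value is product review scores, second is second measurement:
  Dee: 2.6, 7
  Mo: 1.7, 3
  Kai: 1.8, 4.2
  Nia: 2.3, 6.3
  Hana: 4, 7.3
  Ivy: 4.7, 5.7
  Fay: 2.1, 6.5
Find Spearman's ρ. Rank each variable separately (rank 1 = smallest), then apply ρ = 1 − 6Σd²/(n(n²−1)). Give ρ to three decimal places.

Ranks of variable 1: 5, 1, 2, 4, 6, 7, 3
Ranks of variable 2: 6, 1, 2, 4, 7, 3, 5
d = r₁ − r₂: -1, 0, 0, 0, -1, 4, -2
d²: 1, 0, 0, 0, 1, 16, 4; Σd² = 22
ρ = 1 − 6·22/(7·48) = 1 − 132/336 = 0.607

0.607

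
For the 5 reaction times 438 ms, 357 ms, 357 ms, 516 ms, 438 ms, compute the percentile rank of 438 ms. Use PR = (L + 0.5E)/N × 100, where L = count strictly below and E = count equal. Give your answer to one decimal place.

60.0

N = 5.
Strictly below 438: 2. Equal to 438: 2.
PR = (2 + 0.5·2)/5 × 100 = 60.0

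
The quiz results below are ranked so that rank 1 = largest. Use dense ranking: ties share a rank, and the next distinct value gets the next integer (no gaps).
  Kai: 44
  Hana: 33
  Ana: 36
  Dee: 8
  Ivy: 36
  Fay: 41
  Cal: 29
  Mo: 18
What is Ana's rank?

Sorted (descending): 44, 41, 36, 36, 33, 29, 18, 8
The 2 values of 36 share dense rank 3.
Remaining distinct values take the next consecutive integers.
Ana has value 36 → rank 3.

3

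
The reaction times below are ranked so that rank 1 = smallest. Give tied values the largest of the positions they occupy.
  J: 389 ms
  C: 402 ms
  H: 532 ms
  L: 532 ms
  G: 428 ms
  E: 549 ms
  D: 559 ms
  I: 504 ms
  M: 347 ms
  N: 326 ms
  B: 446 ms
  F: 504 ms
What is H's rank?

Sorted (ascending): 326, 347, 389, 402, 428, 446, 504, 504, 532, 532, 549, 559
The 2 values of 504 occupy positions 7–8 → each gets rank 8.
The 2 values of 532 occupy positions 9–10 → each gets rank 10.
H has value 532 ms → rank 10.

10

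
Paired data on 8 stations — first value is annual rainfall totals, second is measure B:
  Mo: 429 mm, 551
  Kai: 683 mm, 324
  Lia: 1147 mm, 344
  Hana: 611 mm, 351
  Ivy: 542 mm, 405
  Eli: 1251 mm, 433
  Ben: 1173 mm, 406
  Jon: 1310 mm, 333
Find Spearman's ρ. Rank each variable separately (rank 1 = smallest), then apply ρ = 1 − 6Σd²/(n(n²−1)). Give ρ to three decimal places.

-0.286

Ranks of variable 1: 1, 4, 5, 3, 2, 7, 6, 8
Ranks of variable 2: 8, 1, 3, 4, 5, 7, 6, 2
d = r₁ − r₂: -7, 3, 2, -1, -3, 0, 0, 6
d²: 49, 9, 4, 1, 9, 0, 0, 36; Σd² = 108
ρ = 1 − 6·108/(8·63) = 1 − 648/504 = -0.286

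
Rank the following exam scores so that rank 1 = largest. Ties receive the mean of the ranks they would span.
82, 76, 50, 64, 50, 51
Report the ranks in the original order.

Sorted (descending): 82, 76, 64, 51, 50, 50
The 2 values of 50 occupy positions 5–6 → average rank (5+6)/2 = 5.5.

1, 2, 5.5, 3, 5.5, 4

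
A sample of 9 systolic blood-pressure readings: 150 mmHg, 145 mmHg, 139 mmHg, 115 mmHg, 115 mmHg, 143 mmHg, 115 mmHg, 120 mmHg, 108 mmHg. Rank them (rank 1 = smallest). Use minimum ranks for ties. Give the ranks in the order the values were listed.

9, 8, 6, 2, 2, 7, 2, 5, 1

Sorted (ascending): 108, 115, 115, 115, 120, 139, 143, 145, 150
The 3 values of 115 occupy positions 2–4 → each gets rank 2.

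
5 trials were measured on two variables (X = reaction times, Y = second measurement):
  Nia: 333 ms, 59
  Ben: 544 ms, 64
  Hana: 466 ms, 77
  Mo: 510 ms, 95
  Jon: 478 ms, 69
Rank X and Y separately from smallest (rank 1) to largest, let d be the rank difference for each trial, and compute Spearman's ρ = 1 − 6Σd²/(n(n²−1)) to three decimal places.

0.300

Ranks of variable 1: 1, 5, 2, 4, 3
Ranks of variable 2: 1, 2, 4, 5, 3
d = r₁ − r₂: 0, 3, -2, -1, 0
d²: 0, 9, 4, 1, 0; Σd² = 14
ρ = 1 − 6·14/(5·24) = 1 − 84/120 = 0.300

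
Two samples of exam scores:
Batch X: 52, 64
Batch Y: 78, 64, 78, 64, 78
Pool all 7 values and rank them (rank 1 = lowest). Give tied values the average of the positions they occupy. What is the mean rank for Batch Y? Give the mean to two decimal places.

4.80

Sorted (ascending): 52, 64, 64, 64, 78, 78, 78
The 3 values of 64 occupy positions 2–4 → average rank 3.
The 3 values of 78 occupy positions 5–7 → average rank 6.
Batch Y values → pooled ranks: 78→6, 64→3, 78→6, 64→3, 78→6
Mean rank = (6 + 3 + 6 + 3 + 6) / 5 = 4.80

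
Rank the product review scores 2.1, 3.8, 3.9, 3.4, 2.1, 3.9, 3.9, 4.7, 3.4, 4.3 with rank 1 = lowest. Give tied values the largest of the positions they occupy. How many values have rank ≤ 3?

Sorted (ascending): 2.1, 2.1, 3.4, 3.4, 3.8, 3.9, 3.9, 3.9, 4.3, 4.7
The 2 values of 2.1 occupy positions 1–2 → each gets rank 2.
The 2 values of 3.4 occupy positions 3–4 → each gets rank 4.
The 3 values of 3.9 occupy positions 6–8 → each gets rank 8.
Ranks ≤ 3: {2, 2} → 2 values.

2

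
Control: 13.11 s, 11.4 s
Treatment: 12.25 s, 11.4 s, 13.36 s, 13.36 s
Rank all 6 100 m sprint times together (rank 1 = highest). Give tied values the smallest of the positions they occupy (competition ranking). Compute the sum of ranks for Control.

Sorted (descending): 13.36, 13.36, 13.11, 12.25, 11.4, 11.4
The 2 values of 13.36 occupy positions 1–2 → each gets rank 1.
The 2 values of 11.4 occupy positions 5–6 → each gets rank 5.
Control values → pooled ranks: 13.11→3, 11.4→5
Rank sum = 3 + 5 = 8

8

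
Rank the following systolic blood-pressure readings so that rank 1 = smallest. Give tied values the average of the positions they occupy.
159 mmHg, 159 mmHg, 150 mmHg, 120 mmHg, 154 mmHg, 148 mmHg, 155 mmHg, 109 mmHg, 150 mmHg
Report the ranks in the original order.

8.5, 8.5, 4.5, 2, 6, 3, 7, 1, 4.5

Sorted (ascending): 109, 120, 148, 150, 150, 154, 155, 159, 159
The 2 values of 150 occupy positions 4–5 → average rank (4+5)/2 = 4.5.
The 2 values of 159 occupy positions 8–9 → average rank (8+9)/2 = 8.5.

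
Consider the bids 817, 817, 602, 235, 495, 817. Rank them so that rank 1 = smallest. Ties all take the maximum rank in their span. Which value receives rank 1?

235

Sorted (ascending): 235, 495, 602, 817, 817, 817
The 3 values of 817 occupy positions 4–6 → each gets rank 6.
Rank 1 → value 235.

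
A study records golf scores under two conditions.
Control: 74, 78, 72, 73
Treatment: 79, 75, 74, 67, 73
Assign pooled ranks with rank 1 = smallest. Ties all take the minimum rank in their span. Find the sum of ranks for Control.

18

Sorted (ascending): 67, 72, 73, 73, 74, 74, 75, 78, 79
The 2 values of 73 occupy positions 3–4 → each gets rank 3.
The 2 values of 74 occupy positions 5–6 → each gets rank 5.
Control values → pooled ranks: 74→5, 78→8, 72→2, 73→3
Rank sum = 5 + 8 + 2 + 3 = 18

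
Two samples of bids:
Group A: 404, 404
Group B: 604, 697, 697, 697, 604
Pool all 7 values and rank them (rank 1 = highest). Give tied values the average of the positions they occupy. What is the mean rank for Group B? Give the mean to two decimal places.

3.00

Sorted (descending): 697, 697, 697, 604, 604, 404, 404
The 3 values of 697 occupy positions 1–3 → average rank 2.
The 2 values of 604 occupy positions 4–5 → average rank (4+5)/2 = 4.5.
The 2 values of 404 occupy positions 6–7 → average rank (6+7)/2 = 6.5.
Group B values → pooled ranks: 604→4.5, 697→2, 697→2, 697→2, 604→4.5
Mean rank = (4.5 + 2 + 2 + 2 + 4.5) / 5 = 3.00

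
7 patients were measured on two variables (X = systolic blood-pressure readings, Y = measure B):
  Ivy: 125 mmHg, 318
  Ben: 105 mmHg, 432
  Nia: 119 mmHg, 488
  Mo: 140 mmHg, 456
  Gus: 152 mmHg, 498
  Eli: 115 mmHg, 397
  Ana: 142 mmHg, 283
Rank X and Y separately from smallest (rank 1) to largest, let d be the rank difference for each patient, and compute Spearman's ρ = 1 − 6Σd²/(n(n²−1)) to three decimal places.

Ranks of variable 1: 4, 1, 3, 5, 7, 2, 6
Ranks of variable 2: 2, 4, 6, 5, 7, 3, 1
d = r₁ − r₂: 2, -3, -3, 0, 0, -1, 5
d²: 4, 9, 9, 0, 0, 1, 25; Σd² = 48
ρ = 1 − 6·48/(7·48) = 1 − 288/336 = 0.143

0.143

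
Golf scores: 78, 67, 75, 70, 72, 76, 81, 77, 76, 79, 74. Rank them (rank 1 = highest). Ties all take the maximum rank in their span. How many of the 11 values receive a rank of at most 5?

Sorted (descending): 81, 79, 78, 77, 76, 76, 75, 74, 72, 70, 67
The 2 values of 76 occupy positions 5–6 → each gets rank 6.
Ranks ≤ 5: {1, 2, 3, 4} → 4 values.

4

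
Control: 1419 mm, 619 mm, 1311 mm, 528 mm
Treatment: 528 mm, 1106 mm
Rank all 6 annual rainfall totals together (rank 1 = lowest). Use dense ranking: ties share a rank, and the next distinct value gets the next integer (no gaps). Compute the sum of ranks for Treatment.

Sorted (ascending): 528, 528, 619, 1106, 1311, 1419
The 2 values of 528 share dense rank 1.
Remaining distinct values take the next consecutive integers.
Treatment values → pooled ranks: 528→1, 1106→3
Rank sum = 1 + 3 = 4

4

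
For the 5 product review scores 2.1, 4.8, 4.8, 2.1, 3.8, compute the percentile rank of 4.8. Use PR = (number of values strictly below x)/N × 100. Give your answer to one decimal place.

N = 5.
Strictly below 4.8: 3. Equal to 4.8: 2.
PR = 3/5 × 100 = 60.0

60.0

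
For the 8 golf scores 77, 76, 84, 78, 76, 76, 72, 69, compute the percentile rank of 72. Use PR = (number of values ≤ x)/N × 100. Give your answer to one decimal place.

N = 8.
Strictly below 72: 1. Equal to 72: 1.
PR = 2/8 × 100 = 25.0

25.0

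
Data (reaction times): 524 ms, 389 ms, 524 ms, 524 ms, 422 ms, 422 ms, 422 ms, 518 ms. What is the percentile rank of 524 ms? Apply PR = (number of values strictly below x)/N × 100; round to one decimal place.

N = 8.
Strictly below 524: 5. Equal to 524: 3.
PR = 5/8 × 100 = 62.5

62.5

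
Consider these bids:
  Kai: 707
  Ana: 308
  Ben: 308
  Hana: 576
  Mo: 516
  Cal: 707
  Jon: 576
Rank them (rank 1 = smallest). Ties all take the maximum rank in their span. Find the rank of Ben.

Sorted (ascending): 308, 308, 516, 576, 576, 707, 707
The 2 values of 308 occupy positions 1–2 → each gets rank 2.
The 2 values of 576 occupy positions 4–5 → each gets rank 5.
The 2 values of 707 occupy positions 6–7 → each gets rank 7.
Ben has value 308 → rank 2.

2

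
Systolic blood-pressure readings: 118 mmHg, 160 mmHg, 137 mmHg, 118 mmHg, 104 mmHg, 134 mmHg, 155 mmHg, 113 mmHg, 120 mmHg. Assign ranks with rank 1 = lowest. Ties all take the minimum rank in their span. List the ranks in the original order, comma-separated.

3, 9, 7, 3, 1, 6, 8, 2, 5

Sorted (ascending): 104, 113, 118, 118, 120, 134, 137, 155, 160
The 2 values of 118 occupy positions 3–4 → each gets rank 3.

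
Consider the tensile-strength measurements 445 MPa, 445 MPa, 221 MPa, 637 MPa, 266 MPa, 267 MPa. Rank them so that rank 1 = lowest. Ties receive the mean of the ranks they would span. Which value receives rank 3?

Sorted (ascending): 221, 266, 267, 445, 445, 637
The 2 values of 445 occupy positions 4–5 → average rank (4+5)/2 = 4.5.
Rank 3 → value 267.

267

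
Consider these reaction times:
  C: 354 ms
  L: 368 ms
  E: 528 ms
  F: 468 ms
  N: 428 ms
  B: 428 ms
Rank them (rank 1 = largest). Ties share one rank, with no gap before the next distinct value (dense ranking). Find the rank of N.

3

Sorted (descending): 528, 468, 428, 428, 368, 354
The 2 values of 428 share dense rank 3.
Remaining distinct values take the next consecutive integers.
N has value 428 ms → rank 3.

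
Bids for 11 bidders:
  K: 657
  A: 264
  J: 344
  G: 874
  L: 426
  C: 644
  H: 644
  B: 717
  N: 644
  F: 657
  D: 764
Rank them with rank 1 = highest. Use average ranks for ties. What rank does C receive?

Sorted (descending): 874, 764, 717, 657, 657, 644, 644, 644, 426, 344, 264
The 2 values of 657 occupy positions 4–5 → average rank (4+5)/2 = 4.5.
The 3 values of 644 occupy positions 6–8 → average rank 7.
C has value 644 → rank 7.

7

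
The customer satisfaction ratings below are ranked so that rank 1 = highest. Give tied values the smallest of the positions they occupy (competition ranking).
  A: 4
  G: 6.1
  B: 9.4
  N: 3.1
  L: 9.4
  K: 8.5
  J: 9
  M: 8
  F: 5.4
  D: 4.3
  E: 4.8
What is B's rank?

1

Sorted (descending): 9.4, 9.4, 9, 8.5, 8, 6.1, 5.4, 4.8, 4.3, 4, 3.1
The 2 values of 9.4 occupy positions 1–2 → each gets rank 1.
B has value 9.4 → rank 1.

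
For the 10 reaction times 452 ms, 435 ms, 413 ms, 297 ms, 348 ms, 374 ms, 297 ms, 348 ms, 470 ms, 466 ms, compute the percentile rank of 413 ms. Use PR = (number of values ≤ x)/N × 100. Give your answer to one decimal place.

N = 10.
Strictly below 413: 5. Equal to 413: 1.
PR = 6/10 × 100 = 60.0

60.0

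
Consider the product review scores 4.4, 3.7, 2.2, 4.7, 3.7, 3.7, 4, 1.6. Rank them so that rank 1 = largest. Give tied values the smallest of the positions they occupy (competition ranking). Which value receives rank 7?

2.2

Sorted (descending): 4.7, 4.4, 4, 3.7, 3.7, 3.7, 2.2, 1.6
The 3 values of 3.7 occupy positions 4–6 → each gets rank 4.
Rank 7 → value 2.2.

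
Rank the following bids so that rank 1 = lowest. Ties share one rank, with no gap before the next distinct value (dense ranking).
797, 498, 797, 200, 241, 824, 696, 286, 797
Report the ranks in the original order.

Sorted (ascending): 200, 241, 286, 498, 696, 797, 797, 797, 824
The 3 values of 797 share dense rank 6.
Remaining distinct values take the next consecutive integers.

6, 4, 6, 1, 2, 7, 5, 3, 6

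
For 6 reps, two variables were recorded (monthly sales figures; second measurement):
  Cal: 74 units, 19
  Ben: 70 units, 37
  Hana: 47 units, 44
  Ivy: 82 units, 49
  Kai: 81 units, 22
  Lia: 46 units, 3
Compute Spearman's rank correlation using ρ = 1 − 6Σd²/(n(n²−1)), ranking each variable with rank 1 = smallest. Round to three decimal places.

Ranks of variable 1: 4, 3, 2, 6, 5, 1
Ranks of variable 2: 2, 4, 5, 6, 3, 1
d = r₁ − r₂: 2, -1, -3, 0, 2, 0
d²: 4, 1, 9, 0, 4, 0; Σd² = 18
ρ = 1 − 6·18/(6·35) = 1 − 108/210 = 0.486

0.486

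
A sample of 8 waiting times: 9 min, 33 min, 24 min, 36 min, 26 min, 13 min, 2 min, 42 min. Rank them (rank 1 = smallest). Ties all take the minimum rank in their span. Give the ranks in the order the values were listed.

Sorted (ascending): 2, 9, 13, 24, 26, 33, 36, 42
No ties — each value takes its position as its rank.

2, 6, 4, 7, 5, 3, 1, 8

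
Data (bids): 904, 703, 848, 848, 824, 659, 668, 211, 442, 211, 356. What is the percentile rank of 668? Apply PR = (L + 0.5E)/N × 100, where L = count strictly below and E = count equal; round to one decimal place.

N = 11.
Strictly below 668: 5. Equal to 668: 1.
PR = (5 + 0.5·1)/11 × 100 = 50.0

50.0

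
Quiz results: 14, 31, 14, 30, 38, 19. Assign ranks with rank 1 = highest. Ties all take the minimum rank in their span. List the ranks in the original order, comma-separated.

Sorted (descending): 38, 31, 30, 19, 14, 14
The 2 values of 14 occupy positions 5–6 → each gets rank 5.

5, 2, 5, 3, 1, 4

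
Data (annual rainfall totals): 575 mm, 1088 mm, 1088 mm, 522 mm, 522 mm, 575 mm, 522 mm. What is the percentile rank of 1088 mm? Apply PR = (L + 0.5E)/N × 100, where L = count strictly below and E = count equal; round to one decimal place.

N = 7.
Strictly below 1088: 5. Equal to 1088: 2.
PR = (5 + 0.5·2)/7 × 100 = 85.7

85.7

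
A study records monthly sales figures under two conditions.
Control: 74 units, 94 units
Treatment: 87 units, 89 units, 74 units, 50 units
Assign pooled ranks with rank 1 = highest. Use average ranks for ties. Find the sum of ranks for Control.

5.5

Sorted (descending): 94, 89, 87, 74, 74, 50
The 2 values of 74 occupy positions 4–5 → average rank (4+5)/2 = 4.5.
Control values → pooled ranks: 74→4.5, 94→1
Rank sum = 4.5 + 1 = 5.5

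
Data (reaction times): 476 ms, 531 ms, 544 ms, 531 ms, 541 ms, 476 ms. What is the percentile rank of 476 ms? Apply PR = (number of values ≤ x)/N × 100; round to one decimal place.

N = 6.
Strictly below 476: 0. Equal to 476: 2.
PR = 2/6 × 100 = 33.3

33.3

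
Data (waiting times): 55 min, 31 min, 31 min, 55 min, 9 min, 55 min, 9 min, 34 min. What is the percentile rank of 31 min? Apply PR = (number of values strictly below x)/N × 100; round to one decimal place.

N = 8.
Strictly below 31: 2. Equal to 31: 2.
PR = 2/8 × 100 = 25.0

25.0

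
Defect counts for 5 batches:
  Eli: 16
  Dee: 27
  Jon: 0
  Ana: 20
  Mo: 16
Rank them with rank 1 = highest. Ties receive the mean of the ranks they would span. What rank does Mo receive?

Sorted (descending): 27, 20, 16, 16, 0
The 2 values of 16 occupy positions 3–4 → average rank (3+4)/2 = 3.5.
Mo has value 16 → rank 3.5.

3.5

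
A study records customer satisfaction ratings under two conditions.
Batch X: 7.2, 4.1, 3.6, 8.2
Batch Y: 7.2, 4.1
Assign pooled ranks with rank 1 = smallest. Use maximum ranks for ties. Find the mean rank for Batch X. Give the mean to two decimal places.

3.75

Sorted (ascending): 3.6, 4.1, 4.1, 7.2, 7.2, 8.2
The 2 values of 4.1 occupy positions 2–3 → each gets rank 3.
The 2 values of 7.2 occupy positions 4–5 → each gets rank 5.
Batch X values → pooled ranks: 7.2→5, 4.1→3, 3.6→1, 8.2→6
Mean rank = (5 + 3 + 1 + 6) / 4 = 3.75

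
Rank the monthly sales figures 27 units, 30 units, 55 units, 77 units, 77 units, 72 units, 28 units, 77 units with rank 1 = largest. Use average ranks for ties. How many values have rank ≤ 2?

3

Sorted (descending): 77, 77, 77, 72, 55, 30, 28, 27
The 3 values of 77 occupy positions 1–3 → average rank 2.
Ranks ≤ 2: {2, 2, 2} → 3 values.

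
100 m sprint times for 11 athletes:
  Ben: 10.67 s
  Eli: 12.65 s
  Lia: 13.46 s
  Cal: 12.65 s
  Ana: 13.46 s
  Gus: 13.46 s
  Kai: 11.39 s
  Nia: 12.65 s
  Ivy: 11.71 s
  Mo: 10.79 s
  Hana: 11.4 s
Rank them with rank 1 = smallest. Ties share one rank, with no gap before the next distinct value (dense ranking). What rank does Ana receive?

Sorted (ascending): 10.67, 10.79, 11.39, 11.4, 11.71, 12.65, 12.65, 12.65, 13.46, 13.46, 13.46
The 3 values of 12.65 share dense rank 6.
The 3 values of 13.46 share dense rank 7.
Remaining distinct values take the next consecutive integers.
Ana has value 13.46 s → rank 7.

7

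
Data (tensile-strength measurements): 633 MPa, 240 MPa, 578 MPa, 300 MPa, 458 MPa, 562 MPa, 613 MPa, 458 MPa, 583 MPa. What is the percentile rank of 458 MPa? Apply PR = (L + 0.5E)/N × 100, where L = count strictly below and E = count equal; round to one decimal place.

33.3

N = 9.
Strictly below 458: 2. Equal to 458: 2.
PR = (2 + 0.5·2)/9 × 100 = 33.3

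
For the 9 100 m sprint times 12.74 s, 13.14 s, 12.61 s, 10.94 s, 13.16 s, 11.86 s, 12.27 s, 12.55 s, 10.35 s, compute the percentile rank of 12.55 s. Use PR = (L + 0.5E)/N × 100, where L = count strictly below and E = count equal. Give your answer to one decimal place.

N = 9.
Strictly below 12.55: 4. Equal to 12.55: 1.
PR = (4 + 0.5·1)/9 × 100 = 50.0

50.0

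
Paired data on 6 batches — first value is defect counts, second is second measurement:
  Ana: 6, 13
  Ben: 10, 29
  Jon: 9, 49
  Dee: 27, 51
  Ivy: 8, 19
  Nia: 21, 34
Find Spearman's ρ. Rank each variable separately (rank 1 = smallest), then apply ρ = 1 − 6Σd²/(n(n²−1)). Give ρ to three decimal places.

Ranks of variable 1: 1, 4, 3, 6, 2, 5
Ranks of variable 2: 1, 3, 5, 6, 2, 4
d = r₁ − r₂: 0, 1, -2, 0, 0, 1
d²: 0, 1, 4, 0, 0, 1; Σd² = 6
ρ = 1 − 6·6/(6·35) = 1 − 36/210 = 0.829

0.829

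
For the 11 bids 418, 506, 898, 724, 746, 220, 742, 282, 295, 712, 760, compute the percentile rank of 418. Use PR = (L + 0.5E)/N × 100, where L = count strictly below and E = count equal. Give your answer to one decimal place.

31.8

N = 11.
Strictly below 418: 3. Equal to 418: 1.
PR = (3 + 0.5·1)/11 × 100 = 31.8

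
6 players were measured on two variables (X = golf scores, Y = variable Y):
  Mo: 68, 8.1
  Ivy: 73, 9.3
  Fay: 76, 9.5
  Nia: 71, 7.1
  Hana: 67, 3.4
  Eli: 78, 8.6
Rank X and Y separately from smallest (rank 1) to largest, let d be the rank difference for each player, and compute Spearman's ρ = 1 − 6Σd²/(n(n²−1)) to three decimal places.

Ranks of variable 1: 2, 4, 5, 3, 1, 6
Ranks of variable 2: 3, 5, 6, 2, 1, 4
d = r₁ − r₂: -1, -1, -1, 1, 0, 2
d²: 1, 1, 1, 1, 0, 4; Σd² = 8
ρ = 1 − 6·8/(6·35) = 1 − 48/210 = 0.771

0.771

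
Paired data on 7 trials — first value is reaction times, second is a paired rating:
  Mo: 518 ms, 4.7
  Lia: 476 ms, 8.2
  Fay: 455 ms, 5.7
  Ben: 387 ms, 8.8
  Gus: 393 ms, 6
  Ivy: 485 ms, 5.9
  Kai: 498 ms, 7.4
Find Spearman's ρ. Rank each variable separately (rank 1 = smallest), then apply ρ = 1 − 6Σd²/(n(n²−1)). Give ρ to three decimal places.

-0.536

Ranks of variable 1: 7, 4, 3, 1, 2, 5, 6
Ranks of variable 2: 1, 6, 2, 7, 4, 3, 5
d = r₁ − r₂: 6, -2, 1, -6, -2, 2, 1
d²: 36, 4, 1, 36, 4, 4, 1; Σd² = 86
ρ = 1 − 6·86/(7·48) = 1 − 516/336 = -0.536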